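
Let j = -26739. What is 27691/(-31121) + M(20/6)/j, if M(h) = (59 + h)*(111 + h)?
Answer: -8659998902/7489299771 ≈ -1.1563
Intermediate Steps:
27691/(-31121) + M(20/6)/j = 27691/(-31121) + (6549 + (20/6)² + 170*(20/6))/(-26739) = 27691*(-1/31121) + (6549 + ((⅙)*20)² + 170*((⅙)*20))*(-1/26739) = -27691/31121 + (6549 + (10/3)² + 170*(10/3))*(-1/26739) = -27691/31121 + (6549 + 100/9 + 1700/3)*(-1/26739) = -27691/31121 + (64141/9)*(-1/26739) = -27691/31121 - 64141/240651 = -8659998902/7489299771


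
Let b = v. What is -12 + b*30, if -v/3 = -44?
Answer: 3948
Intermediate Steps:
v = 132 (v = -3*(-44) = 132)
b = 132
-12 + b*30 = -12 + 132*30 = -12 + 3960 = 3948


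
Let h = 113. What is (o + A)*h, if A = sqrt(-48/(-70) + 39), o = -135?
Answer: -15255 + 113*sqrt(48615)/35 ≈ -14543.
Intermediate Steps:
A = sqrt(48615)/35 (A = sqrt(-48*(-1/70) + 39) = sqrt(24/35 + 39) = sqrt(1389/35) = sqrt(48615)/35 ≈ 6.2997)
(o + A)*h = (-135 + sqrt(48615)/35)*113 = -15255 + 113*sqrt(48615)/35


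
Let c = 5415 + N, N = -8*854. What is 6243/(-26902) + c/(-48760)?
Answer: -133144273/655870760 ≈ -0.20300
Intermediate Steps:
N = -6832
c = -1417 (c = 5415 - 6832 = -1417)
6243/(-26902) + c/(-48760) = 6243/(-26902) - 1417/(-48760) = 6243*(-1/26902) - 1417*(-1/48760) = -6243/26902 + 1417/48760 = -133144273/655870760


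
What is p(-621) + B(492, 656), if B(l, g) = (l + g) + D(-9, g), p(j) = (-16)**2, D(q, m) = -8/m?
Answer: 115127/82 ≈ 1404.0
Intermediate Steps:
p(j) = 256
B(l, g) = g + l - 8/g (B(l, g) = (l + g) - 8/g = (g + l) - 8/g = g + l - 8/g)
p(-621) + B(492, 656) = 256 + (656 + 492 - 8/656) = 256 + (656 + 492 - 8*1/656) = 256 + (656 + 492 - 1/82) = 256 + 94135/82 = 115127/82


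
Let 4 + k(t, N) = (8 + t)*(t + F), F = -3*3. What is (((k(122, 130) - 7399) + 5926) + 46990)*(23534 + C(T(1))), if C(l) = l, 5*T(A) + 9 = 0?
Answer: 7083545183/5 ≈ 1.4167e+9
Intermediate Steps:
T(A) = -9/5 (T(A) = -9/5 + (1/5)*0 = -9/5 + 0 = -9/5)
F = -9
k(t, N) = -4 + (-9 + t)*(8 + t) (k(t, N) = -4 + (8 + t)*(t - 9) = -4 + (8 + t)*(-9 + t) = -4 + (-9 + t)*(8 + t))
(((k(122, 130) - 7399) + 5926) + 46990)*(23534 + C(T(1))) = ((((-76 + 122**2 - 1*122) - 7399) + 5926) + 46990)*(23534 - 9/5) = ((((-76 + 14884 - 122) - 7399) + 5926) + 46990)*(117661/5) = (((14686 - 7399) + 5926) + 46990)*(117661/5) = ((7287 + 5926) + 46990)*(117661/5) = (13213 + 46990)*(117661/5) = 60203*(117661/5) = 7083545183/5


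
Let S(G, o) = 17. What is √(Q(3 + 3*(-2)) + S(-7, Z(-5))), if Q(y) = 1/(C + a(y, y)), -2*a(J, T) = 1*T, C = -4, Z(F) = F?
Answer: √415/5 ≈ 4.0743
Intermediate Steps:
a(J, T) = -T/2
Q(y) = 1/(-4 - y/2)
√(Q(3 + 3*(-2)) + S(-7, Z(-5))) = √(-2/(8 + (3 + 3*(-2))) + 17) = √(-2/(8 + (3 - 6)) + 17) = √(-2/(8 - 3) + 17) = √(-2/5 + 17) = √(-2*⅕ + 17) = √(-⅖ + 17) = √(83/5) = √415/5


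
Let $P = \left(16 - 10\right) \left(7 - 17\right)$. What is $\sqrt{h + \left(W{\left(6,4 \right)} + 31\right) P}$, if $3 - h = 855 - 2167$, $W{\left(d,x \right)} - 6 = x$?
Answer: $i \sqrt{1145} \approx 33.838 i$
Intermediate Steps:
$W{\left(d,x \right)} = 6 + x$
$P = -60$ ($P = 6 \left(-10\right) = -60$)
$h = 1315$ ($h = 3 - \left(855 - 2167\right) = 3 - -1312 = 3 + 1312 = 1315$)
$\sqrt{h + \left(W{\left(6,4 \right)} + 31\right) P} = \sqrt{1315 + \left(\left(6 + 4\right) + 31\right) \left(-60\right)} = \sqrt{1315 + \left(10 + 31\right) \left(-60\right)} = \sqrt{1315 + 41 \left(-60\right)} = \sqrt{1315 - 2460} = \sqrt{-1145} = i \sqrt{1145}$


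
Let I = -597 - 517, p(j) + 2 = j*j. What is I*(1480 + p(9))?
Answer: -1736726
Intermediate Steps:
p(j) = -2 + j² (p(j) = -2 + j*j = -2 + j²)
I = -1114
I*(1480 + p(9)) = -1114*(1480 + (-2 + 9²)) = -1114*(1480 + (-2 + 81)) = -1114*(1480 + 79) = -1114*1559 = -1736726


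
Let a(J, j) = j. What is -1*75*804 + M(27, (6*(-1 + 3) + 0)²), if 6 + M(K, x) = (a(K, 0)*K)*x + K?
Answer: -60279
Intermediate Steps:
M(K, x) = -6 + K (M(K, x) = -6 + ((0*K)*x + K) = -6 + (0*x + K) = -6 + (0 + K) = -6 + K)
-1*75*804 + M(27, (6*(-1 + 3) + 0)²) = -1*75*804 + (-6 + 27) = -75*804 + 21 = -60300 + 21 = -60279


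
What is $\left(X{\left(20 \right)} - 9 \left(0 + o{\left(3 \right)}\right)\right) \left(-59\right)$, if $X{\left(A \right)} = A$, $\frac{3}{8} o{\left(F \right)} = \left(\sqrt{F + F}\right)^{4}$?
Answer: $49796$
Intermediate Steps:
$o{\left(F \right)} = \frac{32 F^{2}}{3}$ ($o{\left(F \right)} = \frac{8 \left(\sqrt{F + F}\right)^{4}}{3} = \frac{8 \left(\sqrt{2 F}\right)^{4}}{3} = \frac{8 \left(\sqrt{2} \sqrt{F}\right)^{4}}{3} = \frac{8 \cdot 4 F^{2}}{3} = \frac{32 F^{2}}{3}$)
$\left(X{\left(20 \right)} - 9 \left(0 + o{\left(3 \right)}\right)\right) \left(-59\right) = \left(20 - 9 \left(0 + \frac{32 \cdot 3^{2}}{3}\right)\right) \left(-59\right) = \left(20 - 9 \left(0 + \frac{32}{3} \cdot 9\right)\right) \left(-59\right) = \left(20 - 9 \left(0 + 96\right)\right) \left(-59\right) = \left(20 - 864\right) \left(-59\right) = \left(-844\right) \left(-59\right) = 49796$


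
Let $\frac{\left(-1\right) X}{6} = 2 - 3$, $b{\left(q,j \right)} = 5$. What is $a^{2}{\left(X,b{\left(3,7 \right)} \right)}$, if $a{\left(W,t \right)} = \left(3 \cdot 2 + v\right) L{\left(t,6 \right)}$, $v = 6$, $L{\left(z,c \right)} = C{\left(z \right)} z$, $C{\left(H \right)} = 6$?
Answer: $129600$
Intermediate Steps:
$X = 6$ ($X = - 6 \left(2 - 3\right) = \left(-6\right) \left(-1\right) = 6$)
$L{\left(z,c \right)} = 6 z$
$a{\left(W,t \right)} = 72 t$ ($a{\left(W,t \right)} = \left(3 \cdot 2 + 6\right) 6 t = \left(6 + 6\right) 6 t = 12 \cdot 6 t = 72 t$)
$a^{2}{\left(X,b{\left(3,7 \right)} \right)} = \left(72 \cdot 5\right)^{2} = 360^{2} = 129600$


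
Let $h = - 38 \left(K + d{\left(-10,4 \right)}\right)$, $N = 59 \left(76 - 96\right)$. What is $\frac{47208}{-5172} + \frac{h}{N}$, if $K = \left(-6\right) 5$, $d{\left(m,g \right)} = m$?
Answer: $- \frac{264862}{25429} \approx -10.416$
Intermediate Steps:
$N = -1180$ ($N = 59 \left(-20\right) = -1180$)
$K = -30$
$h = 1520$ ($h = - 38 \left(-30 - 10\right) = \left(-38\right) \left(-40\right) = 1520$)
$\frac{47208}{-5172} + \frac{h}{N} = \frac{47208}{-5172} + \frac{1520}{-1180} = 47208 \left(- \frac{1}{5172}\right) + 1520 \left(- \frac{1}{1180}\right) = - \frac{3934}{431} - \frac{76}{59} = - \frac{264862}{25429}$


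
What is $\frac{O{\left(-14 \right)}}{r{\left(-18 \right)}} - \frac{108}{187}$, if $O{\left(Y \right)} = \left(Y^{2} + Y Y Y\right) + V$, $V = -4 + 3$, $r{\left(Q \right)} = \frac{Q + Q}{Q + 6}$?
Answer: $- \frac{476987}{561} \approx -850.24$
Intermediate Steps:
$r{\left(Q \right)} = \frac{2 Q}{6 + Q}$
$V = -1$
$O{\left(Y \right)} = -1 + Y^{2} + Y^{3}$ ($O{\left(Y \right)} = \left(Y^{2} + Y Y Y\right) - 1 = \left(Y^{2} + Y^{2} Y\right) - 1 = \left(Y^{2} + Y^{3}\right) - 1 = -1 + Y^{2} + Y^{3}$)
$\frac{O{\left(-14 \right)}}{r{\left(-18 \right)}} - \frac{108}{187} = \frac{-1 + \left(-14\right)^{2} + \left(-14\right)^{3}}{2 \left(-18\right) \frac{1}{6 - 18}} - \frac{108}{187} = \frac{-1 + 196 - 2744}{2 \left(-18\right) \frac{1}{-12}} - \frac{108}{187} = - \frac{2549}{2 \left(-18\right) \left(- \frac{1}{12}\right)} - \frac{108}{187} = - \frac{2549}{3} - \frac{108}{187} = - \frac{476987}{561}$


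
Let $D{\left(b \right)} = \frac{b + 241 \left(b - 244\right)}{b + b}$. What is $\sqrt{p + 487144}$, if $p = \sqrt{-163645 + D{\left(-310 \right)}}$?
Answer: $\frac{\sqrt{11703634600 + 155 i \sqrt{3926385445}}}{155} \approx 697.96 + 0.28961 i$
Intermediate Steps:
$D{\left(b \right)} = \frac{-58804 + 242 b}{2 b}$ ($D{\left(b \right)} = \frac{b + 241 \left(-244 + b\right)}{2 b} = \left(b + \left(-58804 + 241 b\right)\right) \frac{1}{2 b} = \left(-58804 + 242 b\right) \frac{1}{2 b} = \frac{-58804 + 242 b}{2 b}$)
$p = \frac{i \sqrt{3926385445}}{155}$ ($p = \sqrt{-163645 + \left(121 - \frac{29402}{-310}\right)} = \sqrt{-163645 + \left(121 - - \frac{14701}{155}\right)} = \sqrt{-163645 + \left(121 + \frac{14701}{155}\right)} = \sqrt{-163645 + \frac{33456}{155}} = \sqrt{- \frac{25331519}{155}} = \frac{i \sqrt{3926385445}}{155} \approx 404.26 i$)
$\sqrt{p + 487144} = \sqrt{\frac{i \sqrt{3926385445}}{155} + 487144} = \sqrt{487144 + \frac{i \sqrt{3926385445}}{155}}$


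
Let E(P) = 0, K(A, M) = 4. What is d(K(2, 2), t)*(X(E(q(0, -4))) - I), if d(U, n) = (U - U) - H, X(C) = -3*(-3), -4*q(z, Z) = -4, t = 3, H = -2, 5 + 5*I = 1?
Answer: 98/5 ≈ 19.600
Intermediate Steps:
I = -⅘ (I = -1 + (⅕)*1 = -1 + ⅕ = -⅘ ≈ -0.80000)
q(z, Z) = 1 (q(z, Z) = -¼*(-4) = 1)
X(C) = 9
d(U, n) = 2 (d(U, n) = (U - U) - 1*(-2) = 0 + 2 = 2)
d(K(2, 2), t)*(X(E(q(0, -4))) - I) = 2*(9 - 1*(-⅘)) = 2*(9 + ⅘) = 2*(49/5) = 98/5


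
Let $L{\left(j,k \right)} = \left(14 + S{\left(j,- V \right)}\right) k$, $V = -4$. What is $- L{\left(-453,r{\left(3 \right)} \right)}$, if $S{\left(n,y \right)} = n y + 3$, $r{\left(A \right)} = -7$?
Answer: $-12565$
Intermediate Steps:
$S{\left(n,y \right)} = 3 + n y$
$L{\left(j,k \right)} = k \left(17 + 4 j\right)$ ($L{\left(j,k \right)} = \left(14 + \left(3 + j \left(\left(-1\right) \left(-4\right)\right)\right)\right) k = \left(14 + \left(3 + j 4\right)\right) k = \left(14 + \left(3 + 4 j\right)\right) k = \left(17 + 4 j\right) k = k \left(17 + 4 j\right)$)
$- L{\left(-453,r{\left(3 \right)} \right)} = - \left(-7\right) \left(17 + 4 \left(-453\right)\right) = - \left(-7\right) \left(17 - 1812\right) = - \left(-7\right) \left(-1795\right) = \left(-1\right) 12565 = -12565$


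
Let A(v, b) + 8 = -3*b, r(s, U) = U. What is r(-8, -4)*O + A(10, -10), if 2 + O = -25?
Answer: 130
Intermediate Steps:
A(v, b) = -8 - 3*b
O = -27 (O = -2 - 25 = -27)
r(-8, -4)*O + A(10, -10) = -4*(-27) + (-8 - 3*(-10)) = 108 + (-8 + 30) = 108 + 22 = 130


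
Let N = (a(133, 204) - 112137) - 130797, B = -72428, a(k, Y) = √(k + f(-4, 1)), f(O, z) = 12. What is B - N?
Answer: 170506 - √145 ≈ 1.7049e+5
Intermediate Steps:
a(k, Y) = √(12 + k) (a(k, Y) = √(k + 12) = √(12 + k))
N = -242934 + √145 (N = (√(12 + 133) - 112137) - 130797 = (√145 - 112137) - 130797 = (-112137 + √145) - 130797 = -242934 + √145 ≈ -2.4292e+5)
B - N = -72428 - (-242934 + √145) = -72428 + (242934 - √145) = 170506 - √145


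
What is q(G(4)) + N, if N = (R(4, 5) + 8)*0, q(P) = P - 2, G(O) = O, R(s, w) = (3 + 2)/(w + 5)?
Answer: 2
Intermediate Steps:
R(s, w) = 5/(5 + w)
q(P) = -2 + P
N = 0 (N = (5/(5 + 5) + 8)*0 = (5/10 + 8)*0 = (5*(1/10) + 8)*0 = (1/2 + 8)*0 = (17/2)*0 = 0)
q(G(4)) + N = (-2 + 4) + 0 = 2 + 0 = 2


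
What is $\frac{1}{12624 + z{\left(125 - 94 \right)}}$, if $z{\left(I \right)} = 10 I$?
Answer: $\frac{1}{12934} \approx 7.7316 \cdot 10^{-5}$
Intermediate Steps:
$\frac{1}{12624 + z{\left(125 - 94 \right)}} = \frac{1}{12624 + 10 \left(125 - 94\right)} = \frac{1}{12624 + 10 \cdot 31} = \frac{1}{12624 + 310} = \frac{1}{12934}$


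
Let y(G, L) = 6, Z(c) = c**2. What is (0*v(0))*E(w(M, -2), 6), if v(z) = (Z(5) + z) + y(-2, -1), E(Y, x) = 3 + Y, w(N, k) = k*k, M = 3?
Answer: 0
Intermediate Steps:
w(N, k) = k**2
v(z) = 31 + z (v(z) = (5**2 + z) + 6 = (25 + z) + 6 = 31 + z)
(0*v(0))*E(w(M, -2), 6) = (0*(31 + 0))*(3 + (-2)**2) = (0*31)*(3 + 4) = 0*7 = 0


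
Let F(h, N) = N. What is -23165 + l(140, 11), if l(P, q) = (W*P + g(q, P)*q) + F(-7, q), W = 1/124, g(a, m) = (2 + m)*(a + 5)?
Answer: 57013/31 ≈ 1839.1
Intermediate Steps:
g(a, m) = (2 + m)*(5 + a)
W = 1/124 ≈ 0.0080645
l(P, q) = q + P/124 + q*(10 + 2*q + 5*P + P*q) (l(P, q) = (P/124 + (10 + 2*q + 5*P + q*P)*q) + q = (P/124 + (10 + 2*q + 5*P + P*q)*q) + q = (P/124 + q*(10 + 2*q + 5*P + P*q)) + q = q + P/124 + q*(10 + 2*q + 5*P + P*q))
-23165 + l(140, 11) = -23165 + (11 + (1/124)*140 + 11*(10 + 2*11 + 5*140 + 140*11)) = -23165 + (11 + 35/31 + 11*(10 + 22 + 700 + 1540)) = -23165 + (11 + 35/31 + 11*2272) = -23165 + (11 + 35/31 + 24992) = -23165 + 775128/31 = 57013/31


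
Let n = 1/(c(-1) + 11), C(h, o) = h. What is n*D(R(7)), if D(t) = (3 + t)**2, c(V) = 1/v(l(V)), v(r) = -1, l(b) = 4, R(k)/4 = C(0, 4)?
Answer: 9/10 ≈ 0.90000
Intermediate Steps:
R(k) = 0 (R(k) = 4*0 = 0)
c(V) = -1 (c(V) = 1/(-1) = 1*(-1) = -1)
n = 1/10 (n = 1/(-1 + 11) = 1/10 ≈ 0.10000)
n*D(R(7)) = (3 + 0)**2/10 = (1/10)*3**2 = (1/10)*9 = 9/10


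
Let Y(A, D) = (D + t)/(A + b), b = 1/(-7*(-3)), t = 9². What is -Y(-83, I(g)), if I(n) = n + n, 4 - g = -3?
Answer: 1995/1742 ≈ 1.1452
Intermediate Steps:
t = 81
g = 7 (g = 4 - 1*(-3) = 4 + 3 = 7)
I(n) = 2*n
b = 1/21 ≈ 0.047619
Y(A, D) = (81 + D)/(1/21 + A) (Y(A, D) = (D + 81)/(A + 1/21) = (81 + D)/(1/21 + A))
-Y(-83, I(g)) = -21*(81 + 2*7)/(1 + 21*(-83)) = -21*(81 + 14)/(1 - 1743) = -21*95/(-1742) = -21*(-1)*95/1742 = -1*(-1995/1742) = 1995/1742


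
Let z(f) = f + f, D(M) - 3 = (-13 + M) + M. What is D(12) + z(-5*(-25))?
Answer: 264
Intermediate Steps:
D(M) = -10 + 2*M (D(M) = 3 + ((-13 + M) + M) = 3 + (-13 + 2*M) = -10 + 2*M)
z(f) = 2*f
D(12) + z(-5*(-25)) = (-10 + 2*12) + 2*(-5*(-25)) = (-10 + 24) + 2*125 = 14 + 250 = 264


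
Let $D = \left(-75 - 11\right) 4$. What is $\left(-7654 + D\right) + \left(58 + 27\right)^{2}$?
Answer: $-773$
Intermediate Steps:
$D = -344$ ($D = \left(-86\right) 4 = -344$)
$\left(-7654 + D\right) + \left(58 + 27\right)^{2} = \left(-7654 - 344\right) + \left(58 + 27\right)^{2} = -7998 + 85^{2} = -7998 + 7225 = -773$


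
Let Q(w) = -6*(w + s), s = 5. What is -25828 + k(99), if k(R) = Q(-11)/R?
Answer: -284104/11 ≈ -25828.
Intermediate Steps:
Q(w) = -30 - 6*w (Q(w) = -6*(w + 5) = -6*(5 + w) = -30 - 6*w)
k(R) = 36/R (k(R) = (-30 - 6*(-11))/R = (-30 + 66)/R = 36/R)
-25828 + k(99) = -25828 + 36/99 = -25828 + 36*(1/99) = -25828 + 4/11 = -284104/11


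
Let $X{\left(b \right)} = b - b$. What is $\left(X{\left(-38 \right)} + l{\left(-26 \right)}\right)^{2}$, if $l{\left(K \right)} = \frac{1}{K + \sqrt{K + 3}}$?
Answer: $\frac{1}{\left(26 - i \sqrt{23}\right)^{2}} \approx 0.0013365 + 0.0005104 i$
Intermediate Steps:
$X{\left(b \right)} = 0$
$l{\left(K \right)} = \frac{1}{K + \sqrt{3 + K}}$
$\left(X{\left(-38 \right)} + l{\left(-26 \right)}\right)^{2} = \left(0 + \frac{1}{-26 + \sqrt{3 - 26}}\right)^{2} = \left(0 + \frac{1}{-26 + \sqrt{-23}}\right)^{2} = \left(0 + \frac{1}{-26 + i \sqrt{23}}\right)^{2} = \left(\frac{1}{-26 + i \sqrt{23}}\right)^{2} = \frac{1}{\left(-26 + i \sqrt{23}\right)^{2}}$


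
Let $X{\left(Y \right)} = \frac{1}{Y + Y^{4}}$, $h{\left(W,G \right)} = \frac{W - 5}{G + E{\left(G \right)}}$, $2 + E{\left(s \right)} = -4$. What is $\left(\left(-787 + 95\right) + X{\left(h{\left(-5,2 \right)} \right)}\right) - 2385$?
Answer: $- \frac{2046189}{665} \approx -3077.0$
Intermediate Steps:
$E{\left(s \right)} = -6$ ($E{\left(s \right)} = -2 - 4 = -6$)
$h{\left(W,G \right)} = \frac{-5 + W}{-6 + G}$ ($h{\left(W,G \right)} = \frac{W - 5}{G - 6} = \frac{-5 + W}{-6 + G}$)
$\left(\left(-787 + 95\right) + X{\left(h{\left(-5,2 \right)} \right)}\right) - 2385 = \left(\left(-787 + 95\right) + \frac{1}{\frac{-5 - 5}{-6 + 2} + \left(\frac{-5 - 5}{-6 + 2}\right)^{4}}\right) - 2385 = \left(-692 + \frac{1}{\frac{1}{-4} \left(-10\right) + \left(\frac{1}{-4} \left(-10\right)\right)^{4}}\right) - 2385 = \left(-692 + \frac{1}{\left(- \frac{1}{4}\right) \left(-10\right) + \left(\left(- \frac{1}{4}\right) \left(-10\right)\right)^{4}}\right) - 2385 = \left(-692 + \frac{1}{\frac{5}{2} + \left(\frac{5}{2}\right)^{4}}\right) - 2385 = \left(-692 + \frac{1}{\frac{5}{2} + \frac{625}{16}}\right) - 2385 = \left(-692 + \frac{1}{\frac{665}{16}}\right) - 2385 = \left(-692 + \frac{16}{665}\right) - 2385 = - \frac{460164}{665} - 2385 = - \frac{2046189}{665}$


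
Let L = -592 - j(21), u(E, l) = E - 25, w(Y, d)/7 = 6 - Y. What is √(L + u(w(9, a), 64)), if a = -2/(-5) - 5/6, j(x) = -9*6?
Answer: 2*I*√146 ≈ 24.166*I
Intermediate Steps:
j(x) = -54
a = -13/30 (a = -2*(-⅕) - 5*⅙ = ⅖ - ⅚ = -13/30 ≈ -0.43333)
w(Y, d) = 42 - 7*Y (w(Y, d) = 7*(6 - Y) = 42 - 7*Y)
u(E, l) = -25 + E
L = -538 (L = -592 - 1*(-54) = -592 + 54 = -538)
√(L + u(w(9, a), 64)) = √(-538 + (-25 + (42 - 7*9))) = √(-538 + (-25 + (42 - 63))) = √(-538 + (-25 - 21)) = √(-538 - 46) = √(-584) = 2*I*√146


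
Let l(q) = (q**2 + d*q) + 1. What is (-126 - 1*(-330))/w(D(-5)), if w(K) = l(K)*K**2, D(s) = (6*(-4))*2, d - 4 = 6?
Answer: 17/350400 ≈ 4.8516e-5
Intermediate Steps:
d = 10 (d = 4 + 6 = 10)
l(q) = 1 + q**2 + 10*q (l(q) = (q**2 + 10*q) + 1 = 1 + q**2 + 10*q)
D(s) = -48 (D(s) = -24*2 = -48)
w(K) = K**2*(1 + K**2 + 10*K) (w(K) = (1 + K**2 + 10*K)*K**2 = K**2*(1 + K**2 + 10*K))
(-126 - 1*(-330))/w(D(-5)) = (-126 - 1*(-330))/(((-48)**2*(1 + (-48)**2 + 10*(-48)))) = (-126 + 330)/((2304*(1 + 2304 - 480))) = 204/((2304*1825)) = 204/4204800 = 204*(1/4204800) = 17/350400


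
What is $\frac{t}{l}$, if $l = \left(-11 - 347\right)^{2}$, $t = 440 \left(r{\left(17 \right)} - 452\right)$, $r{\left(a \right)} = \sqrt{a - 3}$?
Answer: $- \frac{49720}{32041} + \frac{110 \sqrt{14}}{32041} \approx -1.5389$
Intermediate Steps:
$r{\left(a \right)} = \sqrt{-3 + a}$
$t = -198880 + 440 \sqrt{14}$ ($t = 440 \left(\sqrt{-3 + 17} - 452\right) = 440 \left(\sqrt{14} - 452\right) = 440 \left(-452 + \sqrt{14}\right) = -198880 + 440 \sqrt{14} \approx -1.9723 \cdot 10^{5}$)
$l = 128164$ ($l = \left(-358\right)^{2} = 128164$)
$\frac{t}{l} = \frac{-198880 + 440 \sqrt{14}}{128164} = \left(-198880 + 440 \sqrt{14}\right) \frac{1}{128164} = - \frac{49720}{32041} + \frac{110 \sqrt{14}}{32041}$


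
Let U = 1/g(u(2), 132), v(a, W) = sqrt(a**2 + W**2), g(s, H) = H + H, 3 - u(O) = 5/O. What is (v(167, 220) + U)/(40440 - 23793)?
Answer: 1/4394808 + sqrt(76289)/16647 ≈ 0.016592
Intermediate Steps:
u(O) = 3 - 5/O
g(s, H) = 2*H
v(a, W) = sqrt(W**2 + a**2)
U = 1/264 (U = 1/(2*132) = 1/264 ≈ 0.0037879)
(v(167, 220) + U)/(40440 - 23793) = (sqrt(220**2 + 167**2) + 1/264)/(40440 - 23793) = (sqrt(48400 + 27889) + 1/264)/16647 = (sqrt(76289) + 1/264)*(1/16647) = (1/264 + sqrt(76289))*(1/16647) = 1/4394808 + sqrt(76289)/16647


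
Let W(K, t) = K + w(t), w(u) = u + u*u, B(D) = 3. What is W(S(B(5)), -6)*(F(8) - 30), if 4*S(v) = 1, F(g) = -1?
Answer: -3751/4 ≈ -937.75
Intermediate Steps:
w(u) = u + u²
S(v) = ¼ (S(v) = (¼)*1 = ¼)
W(K, t) = K + t*(1 + t)
W(S(B(5)), -6)*(F(8) - 30) = (¼ - 6*(1 - 6))*(-1 - 30) = (¼ - 6*(-5))*(-31) = (¼ + 30)*(-31) = (121/4)*(-31) = -3751/4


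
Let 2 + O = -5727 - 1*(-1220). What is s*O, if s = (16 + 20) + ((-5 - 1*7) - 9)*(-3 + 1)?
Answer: -351702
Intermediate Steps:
s = 78 (s = 36 + ((-5 - 7) - 9)*(-2) = 36 + (-12 - 9)*(-2) = 36 - 21*(-2) = 36 + 42 = 78)
O = -4509 (O = -2 + (-5727 - 1*(-1220)) = -2 + (-5727 + 1220) = -2 - 4507 = -4509)
s*O = 78*(-4509) = -351702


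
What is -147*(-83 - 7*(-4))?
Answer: 8085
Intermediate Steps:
-147*(-83 - 7*(-4)) = -147*(-83 + 28) = -147*(-55) = 8085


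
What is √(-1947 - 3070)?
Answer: I*√5017 ≈ 70.831*I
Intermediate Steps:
√(-1947 - 3070) = √(-5017) = I*√5017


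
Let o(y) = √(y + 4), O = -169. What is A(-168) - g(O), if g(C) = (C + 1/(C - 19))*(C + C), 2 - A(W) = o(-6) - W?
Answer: -5385241/94 - I*√2 ≈ -57290.0 - 1.4142*I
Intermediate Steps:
o(y) = √(4 + y)
A(W) = 2 + W - I*√2 (A(W) = 2 - (√(4 - 6) - W) = 2 - (√(-2) - W) = 2 - (I*√2 - W) = 2 - (-W + I*√2) = 2 + (W - I*√2) = 2 + W - I*√2)
g(C) = 2*C*(C + 1/(-19 + C)) (g(C) = (C + 1/(-19 + C))*(2*C) = 2*C*(C + 1/(-19 + C)))
A(-168) - g(O) = (2 - 168 - I*√2) - 2*(-169)*(1 + (-169)² - 19*(-169))/(-19 - 169) = (-166 - I*√2) - 2*(-169)*(1 + 28561 + 3211)/(-188) = (-166 - I*√2) - 2*(-169)*(-1)*31773/188 = (-166 - I*√2) - 1*5369637/94 = (-166 - I*√2) - 5369637/94 = -5385241/94 - I*√2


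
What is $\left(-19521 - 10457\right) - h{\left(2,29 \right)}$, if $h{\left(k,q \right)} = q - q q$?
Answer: $-29166$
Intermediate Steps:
$h{\left(k,q \right)} = q - q^{2}$
$\left(-19521 - 10457\right) - h{\left(2,29 \right)} = \left(-19521 - 10457\right) - 29 \left(1 - 29\right) = -29978 - 29 \left(-28\right) = -29978 - -812 = -29978 + 812 = -29166$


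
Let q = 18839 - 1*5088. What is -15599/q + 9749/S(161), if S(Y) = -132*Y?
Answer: -465568447/292236252 ≈ -1.5931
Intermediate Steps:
q = 13751 (q = 18839 - 5088 = 13751)
-15599/q + 9749/S(161) = -15599/13751 + 9749/((-132*161)) = -15599*1/13751 + 9749/(-21252) = -15599/13751 + 9749*(-1/21252) = -15599/13751 - 9749/21252 = -465568447/292236252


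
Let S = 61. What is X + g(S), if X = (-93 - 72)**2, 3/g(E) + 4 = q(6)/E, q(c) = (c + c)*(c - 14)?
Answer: 9256317/340 ≈ 27224.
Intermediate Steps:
q(c) = 2*c*(-14 + c) (q(c) = (2*c)*(-14 + c) = 2*c*(-14 + c))
g(E) = 3/(-4 - 96/E) (g(E) = 3/(-4 + (2*6*(-14 + 6))/E) = 3/(-4 + (2*6*(-8))/E) = 3/(-4 - 96/E))
X = 27225 (X = (-165)**2 = 27225)
X + g(S) = 27225 - 3*61/(96 + 4*61) = 27225 - 3*61/(96 + 244) = 27225 - 3*61/340 = 27225 - 3*61*1/340 = 27225 - 183/340 = 9256317/340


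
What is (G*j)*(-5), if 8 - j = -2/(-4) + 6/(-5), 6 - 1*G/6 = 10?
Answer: 1044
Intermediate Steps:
G = -24 (G = 36 - 6*10 = 36 - 60 = -24)
j = 87/10 (j = 8 - (-2/(-4) + 6/(-5)) = 8 - (-2*(-¼) + 6*(-⅕)) = 8 - (½ - 6/5) = 8 - 1*(-7/10) = 8 + 7/10 = 87/10 ≈ 8.7000)
(G*j)*(-5) = -24*87/10*(-5) = -1044/5*(-5) = 1044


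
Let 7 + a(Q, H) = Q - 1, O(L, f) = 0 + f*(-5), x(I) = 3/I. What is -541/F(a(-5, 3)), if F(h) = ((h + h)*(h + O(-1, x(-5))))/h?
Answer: 541/20 ≈ 27.050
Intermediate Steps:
O(L, f) = -5*f (O(L, f) = 0 - 5*f = -5*f)
a(Q, H) = -8 + Q (a(Q, H) = -7 + (Q - 1) = -7 + (-1 + Q) = -8 + Q)
F(h) = 6 + 2*h (F(h) = ((h + h)*(h - 15/(-5)))/h = ((2*h)*(h - 15*(-1)/5))/h = ((2*h)*(h - 5*(-⅗)))/h = ((2*h)*(h + 3))/h = ((2*h)*(3 + h))/h = (2*h*(3 + h))/h = 6 + 2*h)
-541/F(a(-5, 3)) = -541/(6 + 2*(-8 - 5)) = -541/(6 + 2*(-13)) = -541/(6 - 26) = -541/(-20) = -541*(-1/20) = 541/20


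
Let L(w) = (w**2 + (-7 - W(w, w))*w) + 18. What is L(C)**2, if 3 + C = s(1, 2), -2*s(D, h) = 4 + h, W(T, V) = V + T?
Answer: 576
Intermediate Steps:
W(T, V) = T + V
s(D, h) = -2 - h/2 (s(D, h) = -(4 + h)/2 = -2 - h/2)
C = -6 (C = -3 + (-2 - 1/2*2) = -3 + (-2 - 1) = -3 - 3 = -6)
L(w) = 18 + w**2 + w*(-7 - 2*w) (L(w) = (w**2 + (-7 - (w + w))*w) + 18 = (w**2 + (-7 - 2*w)*w) + 18 = (w**2 + w*(-7 - 2*w)) + 18 = 18 + w**2 + w*(-7 - 2*w))
L(C)**2 = (18 - 1*(-6)**2 - 7*(-6))**2 = (18 - 1*36 + 42)**2 = (18 - 36 + 42)**2 = 24**2 = 576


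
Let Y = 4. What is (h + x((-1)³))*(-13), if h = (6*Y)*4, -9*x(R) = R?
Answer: -11245/9 ≈ -1249.4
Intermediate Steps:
x(R) = -R/9
h = 96 (h = (6*4)*4 = 24*4 = 96)
(h + x((-1)³))*(-13) = (96 - ⅑*(-1)³)*(-13) = (96 - ⅑*(-1))*(-13) = (96 + ⅑)*(-13) = (865/9)*(-13) = -11245/9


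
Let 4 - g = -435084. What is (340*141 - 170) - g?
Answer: -387318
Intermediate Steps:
g = 435088 (g = 4 - 1*(-435084) = 4 + 435084 = 435088)
(340*141 - 170) - g = (340*141 - 170) - 1*435088 = (47940 - 170) - 435088 = 47770 - 435088 = -387318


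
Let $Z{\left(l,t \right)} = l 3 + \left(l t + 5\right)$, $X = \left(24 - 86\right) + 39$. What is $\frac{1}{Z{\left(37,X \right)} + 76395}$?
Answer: $\frac{1}{75660} \approx 1.3217 \cdot 10^{-5}$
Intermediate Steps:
$X = -23$ ($X = -62 + 39 = -23$)
$Z{\left(l,t \right)} = 5 + 3 l + l t$ ($Z{\left(l,t \right)} = 3 l + \left(5 + l t\right) = 5 + 3 l + l t$)
$\frac{1}{Z{\left(37,X \right)} + 76395} = \frac{1}{\left(5 + 3 \cdot 37 + 37 \left(-23\right)\right) + 76395} = \frac{1}{\left(5 + 111 - 851\right) + 76395} = \frac{1}{-735 + 76395} = \frac{1}{75660}$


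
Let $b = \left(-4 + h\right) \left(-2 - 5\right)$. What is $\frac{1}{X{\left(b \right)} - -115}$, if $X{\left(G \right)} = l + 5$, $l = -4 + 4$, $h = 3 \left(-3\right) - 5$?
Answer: $\frac{1}{120} \approx 0.0083333$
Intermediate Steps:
$h = -14$ ($h = -9 - 5 = -14$)
$b = 126$ ($b = \left(-4 - 14\right) \left(-2 - 5\right) = \left(-18\right) \left(-7\right) = 126$)
$l = 0$
$X{\left(G \right)} = 5$ ($X{\left(G \right)} = 0 + 5 = 5$)
$\frac{1}{X{\left(b \right)} - -115} = \frac{1}{5 - -115} = \frac{1}{5 + 115} = \frac{1}{120}$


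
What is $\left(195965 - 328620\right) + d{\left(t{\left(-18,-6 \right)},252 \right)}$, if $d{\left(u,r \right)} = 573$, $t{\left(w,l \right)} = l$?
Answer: $-132082$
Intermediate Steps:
$\left(195965 - 328620\right) + d{\left(t{\left(-18,-6 \right)},252 \right)} = \left(195965 - 328620\right) + 573 = -132655 + 573 = -132082$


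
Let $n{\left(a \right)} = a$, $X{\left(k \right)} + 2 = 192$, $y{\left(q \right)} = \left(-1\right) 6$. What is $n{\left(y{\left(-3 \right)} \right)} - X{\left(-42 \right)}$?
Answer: $-196$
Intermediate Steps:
$y{\left(q \right)} = -6$
$X{\left(k \right)} = 190$ ($X{\left(k \right)} = -2 + 192 = 190$)
$n{\left(y{\left(-3 \right)} \right)} - X{\left(-42 \right)} = -6 - 190 = -196$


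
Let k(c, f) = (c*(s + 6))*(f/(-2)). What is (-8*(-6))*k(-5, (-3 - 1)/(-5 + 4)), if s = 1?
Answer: 3360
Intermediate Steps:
k(c, f) = -7*c*f/2 (k(c, f) = (c*(1 + 6))*(f/(-2)) = (c*7)*(f*(-1/2)) = (7*c)*(-f/2) = -7*c*f/2)
(-8*(-6))*k(-5, (-3 - 1)/(-5 + 4)) = (-8*(-6))*(-7/2*(-5)*(-3 - 1)/(-5 + 4)) = 48*(-7/2*(-5)*(-4/(-1))) = 48*(-7/2*(-5)*(-4*(-1))) = 48*(-7/2*(-5)*4) = 48*70 = 3360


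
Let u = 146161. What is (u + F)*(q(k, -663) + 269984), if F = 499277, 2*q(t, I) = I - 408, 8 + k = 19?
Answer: 173912300943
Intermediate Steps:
k = 11 (k = -8 + 19 = 11)
q(t, I) = -204 + I/2 (q(t, I) = (I - 408)/2 = (-408 + I)/2 = -204 + I/2)
(u + F)*(q(k, -663) + 269984) = (146161 + 499277)*((-204 + (1/2)*(-663)) + 269984) = 645438*((-204 - 663/2) + 269984) = 645438*(-1071/2 + 269984) = 645438*(538897/2) = 173912300943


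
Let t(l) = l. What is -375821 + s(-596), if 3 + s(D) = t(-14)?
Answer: -375838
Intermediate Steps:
s(D) = -17 (s(D) = -3 - 14 = -17)
-375821 + s(-596) = -375821 - 17 = -375838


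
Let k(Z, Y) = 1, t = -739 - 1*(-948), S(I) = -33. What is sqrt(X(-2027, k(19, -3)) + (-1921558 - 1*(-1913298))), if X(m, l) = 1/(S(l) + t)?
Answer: I*sqrt(15991349)/44 ≈ 90.885*I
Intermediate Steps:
t = 209 (t = -739 + 948 = 209)
X(m, l) = 1/176 (X(m, l) = 1/(-33 + 209) = 1/176)
sqrt(X(-2027, k(19, -3)) + (-1921558 - 1*(-1913298))) = sqrt(1/176 + (-1921558 - 1*(-1913298))) = sqrt(1/176 + (-1921558 + 1913298)) = sqrt(1/176 - 8260) = sqrt(-1453759/176) = I*sqrt(15991349)/44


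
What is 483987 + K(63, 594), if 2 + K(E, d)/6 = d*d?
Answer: 2600991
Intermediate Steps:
K(E, d) = -12 + 6*d**2 (K(E, d) = -12 + 6*(d*d) = -12 + 6*d**2)
483987 + K(63, 594) = 483987 + (-12 + 6*594**2) = 483987 + (-12 + 6*352836) = 483987 + (-12 + 2117016) = 483987 + 2117004 = 2600991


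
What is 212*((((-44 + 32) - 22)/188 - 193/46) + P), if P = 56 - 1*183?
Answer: -30107816/1081 ≈ -27852.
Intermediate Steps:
P = -127 (P = 56 - 183 = -127)
212*((((-44 + 32) - 22)/188 - 193/46) + P) = 212*((((-44 + 32) - 22)/188 - 193/46) - 127) = 212*(((-12 - 22)*(1/188) - 193*1/46) - 127) = 212*((-34*1/188 - 193/46) - 127) = 212*((-17/94 - 193/46) - 127) = 212*(-4731/1081 - 127) = 212*(-142018/1081) = -30107816/1081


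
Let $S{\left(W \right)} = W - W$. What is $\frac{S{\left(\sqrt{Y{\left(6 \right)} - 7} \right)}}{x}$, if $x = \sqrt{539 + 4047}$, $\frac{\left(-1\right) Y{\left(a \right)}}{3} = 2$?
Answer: $0$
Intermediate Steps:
$Y{\left(a \right)} = -6$ ($Y{\left(a \right)} = \left(-3\right) 2 = -6$)
$x = \sqrt{4586} \approx 67.72$
$S{\left(W \right)} = 0$
$\frac{S{\left(\sqrt{Y{\left(6 \right)} - 7} \right)}}{x} = \frac{0}{\sqrt{4586}} = 0 \frac{\sqrt{4586}}{4586} = 0$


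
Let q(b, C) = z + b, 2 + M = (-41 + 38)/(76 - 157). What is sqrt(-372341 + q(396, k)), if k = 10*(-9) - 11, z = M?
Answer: 2*I*sqrt(7531926)/9 ≈ 609.88*I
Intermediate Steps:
M = -53/27 (M = -2 + (-41 + 38)/(76 - 157) = -2 - 3/(-81) = -2 - 3*(-1/81) = -2 + 1/27 = -53/27 ≈ -1.9630)
z = -53/27 ≈ -1.9630
k = -101 (k = -90 - 11 = -101)
q(b, C) = -53/27 + b
sqrt(-372341 + q(396, k)) = sqrt(-372341 + (-53/27 + 396)) = sqrt(-372341 + 10639/27) = sqrt(-10042568/27) = 2*I*sqrt(7531926)/9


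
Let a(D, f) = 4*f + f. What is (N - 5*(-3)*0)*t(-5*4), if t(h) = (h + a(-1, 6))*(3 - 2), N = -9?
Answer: -90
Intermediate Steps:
a(D, f) = 5*f
t(h) = 30 + h (t(h) = (h + 5*6)*(3 - 2) = (h + 30)*1 = (30 + h)*1 = 30 + h)
(N - 5*(-3)*0)*t(-5*4) = (-9 - 5*(-3)*0)*(30 - 5*4) = (-9 + 15*0)*(30 - 20) = (-9 + 0)*10 = -9*10 = -90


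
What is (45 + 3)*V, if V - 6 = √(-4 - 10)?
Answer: 288 + 48*I*√14 ≈ 288.0 + 179.6*I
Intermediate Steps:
V = 6 + I*√14 (V = 6 + √(-4 - 10) = 6 + √(-14) = 6 + I*√14 ≈ 6.0 + 3.7417*I)
(45 + 3)*V = (45 + 3)*(6 + I*√14) = 48*(6 + I*√14) = 288 + 48*I*√14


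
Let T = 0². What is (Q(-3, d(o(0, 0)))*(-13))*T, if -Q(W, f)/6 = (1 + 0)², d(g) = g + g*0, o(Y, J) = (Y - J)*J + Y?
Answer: 0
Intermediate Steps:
o(Y, J) = Y + J*(Y - J) (o(Y, J) = J*(Y - J) + Y = Y + J*(Y - J))
d(g) = g (d(g) = g + 0 = g)
T = 0
Q(W, f) = -6 (Q(W, f) = -6*(1 + 0)² = -6*1² = -6*1 = -6)
(Q(-3, d(o(0, 0)))*(-13))*T = -6*(-13)*0 = 78*0 = 0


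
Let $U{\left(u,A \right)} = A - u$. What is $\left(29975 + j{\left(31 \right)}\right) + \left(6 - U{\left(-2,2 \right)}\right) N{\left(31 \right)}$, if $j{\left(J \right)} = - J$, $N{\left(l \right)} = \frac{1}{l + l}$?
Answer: $\frac{928265}{31} \approx 29944.0$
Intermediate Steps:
$N{\left(l \right)} = \frac{1}{2 l}$
$\left(29975 + j{\left(31 \right)}\right) + \left(6 - U{\left(-2,2 \right)}\right) N{\left(31 \right)} = \left(29975 - 31\right) + \left(6 - \left(2 - -2\right)\right) \frac{1}{2 \cdot 31} = \left(29975 - 31\right) + \left(6 - \left(2 + 2\right)\right) \frac{1}{2} \cdot \frac{1}{31} = 29944 + \left(6 - 4\right) \frac{1}{62} = 29944 + 2 \cdot \frac{1}{62} = 29944 + \frac{1}{31} = \frac{928265}{31}$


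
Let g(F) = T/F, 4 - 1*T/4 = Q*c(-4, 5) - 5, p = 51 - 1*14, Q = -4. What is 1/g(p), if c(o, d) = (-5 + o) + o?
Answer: -37/172 ≈ -0.21512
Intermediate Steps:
c(o, d) = -5 + 2*o
p = 37 (p = 51 - 14 = 37)
T = -172 (T = 16 - 4*(-4*(-5 + 2*(-4)) - 5) = 16 - 4*(-4*(-5 - 8) - 5) = 16 - 4*(-4*(-13) - 5) = 16 - 4*(52 - 5) = 16 - 4*47 = 16 - 188 = -172)
g(F) = -172/F
1/g(p) = 1/(-172/37) = -37/172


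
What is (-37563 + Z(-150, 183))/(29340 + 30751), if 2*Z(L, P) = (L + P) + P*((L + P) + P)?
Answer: -35565/120182 ≈ -0.29593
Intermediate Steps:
Z(L, P) = L/2 + P/2 + P*(L + 2*P)/2 (Z(L, P) = ((L + P) + P*((L + P) + P))/2 = ((L + P) + P*(L + 2*P))/2 = (L + P + P*(L + 2*P))/2 = L/2 + P/2 + P*(L + 2*P)/2)
(-37563 + Z(-150, 183))/(29340 + 30751) = (-37563 + (183**2 + (1/2)*(-150) + (1/2)*183 + (1/2)*(-150)*183))/(29340 + 30751) = (-37563 + (33489 - 75 + 183/2 - 13725))/60091 = (-37563 + 39561/2)*(1/60091) = -35565/2*1/60091 = -35565/120182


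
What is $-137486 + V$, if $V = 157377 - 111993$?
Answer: $-92102$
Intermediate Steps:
$V = 45384$
$-137486 + V = -137486 + 45384 = -92102$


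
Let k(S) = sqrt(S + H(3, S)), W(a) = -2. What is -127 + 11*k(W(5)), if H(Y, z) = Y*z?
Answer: -127 + 22*I*sqrt(2) ≈ -127.0 + 31.113*I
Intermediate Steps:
k(S) = 2*sqrt(S) (k(S) = sqrt(S + 3*S) = sqrt(4*S) = 2*sqrt(S))
-127 + 11*k(W(5)) = -127 + 11*(2*sqrt(-2)) = -127 + 11*(2*(I*sqrt(2))) = -127 + 11*(2*I*sqrt(2)) = -127 + 22*I*sqrt(2)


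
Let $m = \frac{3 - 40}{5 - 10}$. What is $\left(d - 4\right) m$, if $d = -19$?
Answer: $- \frac{851}{5} \approx -170.2$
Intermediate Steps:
$m = \frac{37}{5}$ ($m = \frac{3 - 40}{-5} = \left(-37\right) \left(- \frac{1}{5}\right) = \frac{37}{5} \approx 7.4$)
$\left(d - 4\right) m = \left(-19 - 4\right) \frac{37}{5} = \left(-23\right) \frac{37}{5} = - \frac{851}{5}$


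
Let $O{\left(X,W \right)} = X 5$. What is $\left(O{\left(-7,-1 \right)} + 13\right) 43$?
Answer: $-946$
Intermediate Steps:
$O{\left(X,W \right)} = 5 X$
$\left(O{\left(-7,-1 \right)} + 13\right) 43 = \left(5 \left(-7\right) + 13\right) 43 = \left(-35 + 13\right) 43 = \left(-22\right) 43 = -946$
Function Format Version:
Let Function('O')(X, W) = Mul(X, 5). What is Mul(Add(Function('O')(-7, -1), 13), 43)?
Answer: -946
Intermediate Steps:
Function('O')(X, W) = Mul(5, X)
Mul(Add(Function('O')(-7, -1), 13), 43) = Mul(Add(Mul(5, -7), 13), 43) = Mul(Add(-35, 13), 43) = Mul(-22, 43) = -946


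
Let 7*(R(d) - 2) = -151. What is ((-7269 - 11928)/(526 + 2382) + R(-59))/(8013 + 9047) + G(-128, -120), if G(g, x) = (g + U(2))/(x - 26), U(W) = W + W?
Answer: 4298411149/5070191056 ≈ 0.84778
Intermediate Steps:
R(d) = -137/7 (R(d) = 2 + (1/7)*(-151) = 2 - 151/7 = -137/7)
U(W) = 2*W
G(g, x) = (4 + g)/(-26 + x) (G(g, x) = (g + 2*2)/(x - 26) = (g + 4)/(-26 + x) = (4 + g)/(-26 + x))
((-7269 - 11928)/(526 + 2382) + R(-59))/(8013 + 9047) + G(-128, -120) = ((-7269 - 11928)/(526 + 2382) - 137/7)/(8013 + 9047) + (4 - 128)/(-26 - 120) = (-19197/2908 - 137/7)/17060 - 124/(-146) = (-19197*1/2908 - 137/7)*(1/17060) - 1/146*(-124) = (-19197/2908 - 137/7)*(1/17060) + 62/73 = -532775/20356*1/17060 + 62/73 = -106555/69454672 + 62/73 = 4298411149/5070191056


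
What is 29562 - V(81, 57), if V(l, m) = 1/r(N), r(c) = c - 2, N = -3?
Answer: 147811/5 ≈ 29562.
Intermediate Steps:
r(c) = -2 + c
V(l, m) = -1/5 (V(l, m) = 1/(-2 - 3) = 1/(-5) = -1/5)
29562 - V(81, 57) = 29562 - 1*(-1/5) = 29562 + 1/5 = 147811/5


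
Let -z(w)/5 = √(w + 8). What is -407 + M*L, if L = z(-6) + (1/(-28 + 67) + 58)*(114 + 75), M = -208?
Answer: -2281511 + 1040*√2 ≈ -2.2800e+6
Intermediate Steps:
z(w) = -5*√(8 + w) (z(w) = -5*√(w + 8) = -5*√(8 + w))
L = 142569/13 - 5*√2 (L = -5*√(8 - 6) + (1/(-28 + 67) + 58)*(114 + 75) = -5*√2 + (1/39 + 58)*189 = -5*√2 + (2263/39)*189 = -5*√2 + 142569/13 = 142569/13 - 5*√2 ≈ 10960.)
-407 + M*L = -407 - 208*(142569/13 - 5*√2) = -407 + (-2281104 + 1040*√2) = -2281511 + 1040*√2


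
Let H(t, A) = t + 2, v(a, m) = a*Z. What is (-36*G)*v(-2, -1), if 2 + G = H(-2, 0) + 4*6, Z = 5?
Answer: 7920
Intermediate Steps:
v(a, m) = 5*a (v(a, m) = a*5 = 5*a)
H(t, A) = 2 + t
G = 22 (G = -2 + ((2 - 2) + 4*6) = -2 + (0 + 24) = -2 + 24 = 22)
(-36*G)*v(-2, -1) = (-36*22)*(5*(-2)) = -792*(-10) = 7920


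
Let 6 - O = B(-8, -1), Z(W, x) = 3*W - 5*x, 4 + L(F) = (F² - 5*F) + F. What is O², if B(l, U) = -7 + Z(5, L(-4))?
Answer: 19044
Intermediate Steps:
L(F) = -4 + F² - 4*F (L(F) = -4 + ((F² - 5*F) + F) = -4 + (F² - 4*F) = -4 + F² - 4*F)
Z(W, x) = -5*x + 3*W
B(l, U) = -132 (B(l, U) = -7 + (-5*(-4 + (-4)² - 4*(-4)) + 3*5) = -7 + (-5*(-4 + 16 + 16) + 15) = -7 + (-5*28 + 15) = -7 + (-140 + 15) = -7 - 125 = -132)
O = 138 (O = 6 - 1*(-132) = 6 + 132 = 138)
O² = 138² = 19044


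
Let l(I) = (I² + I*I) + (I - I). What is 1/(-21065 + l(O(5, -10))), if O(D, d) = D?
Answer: -1/21015 ≈ -4.7585e-5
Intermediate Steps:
l(I) = 2*I² (l(I) = (I² + I²) + 0 = 2*I² + 0 = 2*I²)
1/(-21065 + l(O(5, -10))) = 1/(-21065 + 2*5²) = 1/(-21065 + 2*25) = 1/(-21065 + 50) = 1/(-21015) = -1/21015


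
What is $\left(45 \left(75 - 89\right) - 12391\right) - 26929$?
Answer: $-39950$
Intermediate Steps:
$\left(45 \left(75 - 89\right) - 12391\right) - 26929 = \left(45 \left(-14\right) - 12391\right) - 26929 = \left(-630 - 12391\right) - 26929 = -13021 - 26929 = -39950$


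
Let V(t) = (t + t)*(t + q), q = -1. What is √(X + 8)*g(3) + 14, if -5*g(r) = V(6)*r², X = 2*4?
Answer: -418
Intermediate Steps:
V(t) = 2*t*(-1 + t) (V(t) = (t + t)*(t - 1) = (2*t)*(-1 + t) = 2*t*(-1 + t))
X = 8
g(r) = -12*r² (g(r) = -2*6*(-1 + 6)*r²/5 = -2*6*5*r²/5 = -12*r²)
√(X + 8)*g(3) + 14 = √(8 + 8)*(-12*3²) + 14 = √16*(-12*9) + 14 = 4*(-108) + 14 = -432 + 14 = -418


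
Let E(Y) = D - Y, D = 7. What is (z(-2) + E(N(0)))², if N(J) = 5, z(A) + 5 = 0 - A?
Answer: 1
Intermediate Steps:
z(A) = -5 - A (z(A) = -5 + (0 - A) = -5 - A)
E(Y) = 7 - Y
(z(-2) + E(N(0)))² = ((-5 - 1*(-2)) + (7 - 1*5))² = ((-5 + 2) + (7 - 5))² = (-3 + 2)² = (-1)² = 1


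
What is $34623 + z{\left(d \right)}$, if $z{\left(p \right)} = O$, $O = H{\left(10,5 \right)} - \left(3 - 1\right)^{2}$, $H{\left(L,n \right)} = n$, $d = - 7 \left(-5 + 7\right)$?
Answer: $34624$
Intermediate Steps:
$d = -14$ ($d = \left(-7\right) 2 = -14$)
$O = 1$ ($O = 5 - \left(3 - 1\right)^{2} = 5 - 2^{2} = 5 - 4 = 1$)
$z{\left(p \right)} = 1$
$34623 + z{\left(d \right)} = 34623 + 1 = 34624$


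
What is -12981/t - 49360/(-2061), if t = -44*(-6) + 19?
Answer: -12784961/583263 ≈ -21.920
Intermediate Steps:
t = 283 (t = 264 + 19 = 283)
-12981/t - 49360/(-2061) = -12981/283 - 49360/(-2061) = -12981*1/283 - 49360*(-1/2061) = -12981/283 + 49360/2061 = -12784961/583263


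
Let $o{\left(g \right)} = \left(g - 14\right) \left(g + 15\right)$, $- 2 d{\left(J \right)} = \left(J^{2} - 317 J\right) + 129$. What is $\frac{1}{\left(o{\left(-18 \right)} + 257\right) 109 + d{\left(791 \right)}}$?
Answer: $- \frac{2}{298109} \approx -6.709 \cdot 10^{-6}$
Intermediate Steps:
$d{\left(J \right)} = - \frac{129}{2} - \frac{J^{2}}{2} + \frac{317 J}{2}$ ($d{\left(J \right)} = - \frac{\left(J^{2} - 317 J\right) + 129}{2} = - \frac{129 + J^{2} - 317 J}{2} = - \frac{129}{2} - \frac{J^{2}}{2} + \frac{317 J}{2}$)
$o{\left(g \right)} = \left(-14 + g\right) \left(15 + g\right)$
$\frac{1}{\left(o{\left(-18 \right)} + 257\right) 109 + d{\left(791 \right)}} = \frac{1}{\left(\left(-210 - 18 + \left(-18\right)^{2}\right) + 257\right) 109 - \left(-125309 + \frac{625681}{2}\right)} = \frac{1}{\left(\left(-210 - 18 + 324\right) + 257\right) 109 - \frac{375063}{2}} = \frac{1}{\left(96 + 257\right) 109 - \frac{375063}{2}} = \frac{1}{353 \cdot 109 - \frac{375063}{2}} = \frac{1}{38477 - \frac{375063}{2}} = \frac{1}{- \frac{298109}{2}} = - \frac{2}{298109}$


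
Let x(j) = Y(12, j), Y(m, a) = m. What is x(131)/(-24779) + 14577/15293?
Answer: 361019967/378945247 ≈ 0.95270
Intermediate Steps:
x(j) = 12
x(131)/(-24779) + 14577/15293 = 12/(-24779) + 14577/15293 = 12*(-1/24779) + 14577*(1/15293) = -12/24779 + 14577/15293 = 361019967/378945247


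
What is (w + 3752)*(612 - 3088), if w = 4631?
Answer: -20756308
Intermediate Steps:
(w + 3752)*(612 - 3088) = (4631 + 3752)*(612 - 3088) = 8383*(-2476) = -20756308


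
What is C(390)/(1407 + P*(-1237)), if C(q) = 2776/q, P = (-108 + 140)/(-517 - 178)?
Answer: 192932/39680511 ≈ 0.0048621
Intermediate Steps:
P = -32/695 (P = 32/(-695) = 32*(-1/695) = -32/695 ≈ -0.046043)
C(390)/(1407 + P*(-1237)) = (2776/390)/(1407 - 32/695*(-1237)) = (2776*(1/390))/(1407 + 39584/695) = 1388/(195*(1017449/695)) = (1388/195)*(695/1017449) = 192932/39680511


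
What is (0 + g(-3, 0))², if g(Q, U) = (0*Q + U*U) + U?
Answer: 0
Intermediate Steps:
g(Q, U) = U + U² (g(Q, U) = (0 + U²) + U = U² + U = U + U²)
(0 + g(-3, 0))² = (0 + 0*(1 + 0))² = (0 + 0*1)² = (0 + 0)² = 0² = 0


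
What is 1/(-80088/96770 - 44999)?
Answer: -48385/2177316659 ≈ -2.2222e-5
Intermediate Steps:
1/(-80088/96770 - 44999) = 1/(-80088*1/96770 - 44999) = 1/(-40044/48385 - 44999) = 1/(-2177316659/48385) = -48385/2177316659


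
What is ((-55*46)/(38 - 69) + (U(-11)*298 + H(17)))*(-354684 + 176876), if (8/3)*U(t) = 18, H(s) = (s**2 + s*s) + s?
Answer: -14817007352/31 ≈ -4.7797e+8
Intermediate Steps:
H(s) = s + 2*s**2 (H(s) = (s**2 + s**2) + s = 2*s**2 + s = s + 2*s**2)
U(t) = 27/4 (U(t) = (3/8)*18 = 27/4)
((-55*46)/(38 - 69) + (U(-11)*298 + H(17)))*(-354684 + 176876) = ((-55*46)/(38 - 69) + ((27/4)*298 + 17*(1 + 2*17)))*(-354684 + 176876) = (-2530/(-31) + (4023/2 + 17*(1 + 34)))*(-177808) = (-2530*(-1/31) + (4023/2 + 17*35))*(-177808) = (2530/31 + (4023/2 + 595))*(-177808) = (2530/31 + 5213/2)*(-177808) = (166663/62)*(-177808) = -14817007352/31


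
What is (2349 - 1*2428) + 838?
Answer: 759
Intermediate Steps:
(2349 - 1*2428) + 838 = (2349 - 2428) + 838 = -79 + 838 = 759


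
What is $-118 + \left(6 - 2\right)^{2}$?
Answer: $-102$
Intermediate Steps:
$-118 + \left(6 - 2\right)^{2} = -118 + 4^{2} = -118 + 16 = -102$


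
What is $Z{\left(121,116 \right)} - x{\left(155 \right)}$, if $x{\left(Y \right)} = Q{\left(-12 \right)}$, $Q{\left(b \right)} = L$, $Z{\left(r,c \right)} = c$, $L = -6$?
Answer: $122$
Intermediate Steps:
$Q{\left(b \right)} = -6$
$x{\left(Y \right)} = -6$
$Z{\left(121,116 \right)} - x{\left(155 \right)} = 116 - -6 = 116 + 6 = 122$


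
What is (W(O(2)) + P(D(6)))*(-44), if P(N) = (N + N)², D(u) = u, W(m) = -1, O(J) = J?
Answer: -6292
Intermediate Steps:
P(N) = 4*N² (P(N) = (2*N)² = 4*N²)
(W(O(2)) + P(D(6)))*(-44) = (-1 + 4*6²)*(-44) = (-1 + 4*36)*(-44) = (-1 + 144)*(-44) = 143*(-44) = -6292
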